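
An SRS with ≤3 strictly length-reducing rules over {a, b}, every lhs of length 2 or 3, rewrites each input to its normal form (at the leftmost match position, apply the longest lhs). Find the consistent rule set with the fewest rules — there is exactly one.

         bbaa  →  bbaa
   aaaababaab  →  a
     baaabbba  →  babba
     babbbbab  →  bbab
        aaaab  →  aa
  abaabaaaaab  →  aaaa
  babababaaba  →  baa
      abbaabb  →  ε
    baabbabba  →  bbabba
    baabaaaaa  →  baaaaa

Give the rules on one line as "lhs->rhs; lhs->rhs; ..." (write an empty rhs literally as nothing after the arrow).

aab->; aba->aa; bbb->ab

  | bbaa
  | aaaababaab => aaabaab => aaab => a
  | baaabbba => babba
  | babbbbab => baabbab => bbab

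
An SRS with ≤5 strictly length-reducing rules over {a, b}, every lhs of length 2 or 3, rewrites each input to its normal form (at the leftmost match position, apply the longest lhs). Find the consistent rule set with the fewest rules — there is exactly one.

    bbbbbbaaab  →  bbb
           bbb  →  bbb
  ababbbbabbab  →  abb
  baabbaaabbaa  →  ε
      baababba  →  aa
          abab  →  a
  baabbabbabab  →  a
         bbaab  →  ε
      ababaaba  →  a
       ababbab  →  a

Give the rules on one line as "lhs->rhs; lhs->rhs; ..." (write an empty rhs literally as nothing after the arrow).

  | bbbbbbaaab => bbbbbaab => bbbbab => bbb
  | bbb
  | ababbbbabbab => abbbabbab => abbbab => abb
  | baabbaaabbaa => abbaaabbaa => abaabbaa => aabbaa => aaba => aaa => ε

aaa->; ba->a; baa->a; bab->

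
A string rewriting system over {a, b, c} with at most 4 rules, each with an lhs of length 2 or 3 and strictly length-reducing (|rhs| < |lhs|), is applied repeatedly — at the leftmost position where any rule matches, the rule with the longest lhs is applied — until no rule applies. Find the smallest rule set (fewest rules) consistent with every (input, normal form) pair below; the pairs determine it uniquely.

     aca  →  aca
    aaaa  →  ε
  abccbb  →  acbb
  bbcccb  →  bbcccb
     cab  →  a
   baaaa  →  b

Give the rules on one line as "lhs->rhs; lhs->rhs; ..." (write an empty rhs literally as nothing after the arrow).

aa->; abc->a; cab->a

  | aca
  | aaaa => aa => ε
  | abccbb => acbb
  | bbcccb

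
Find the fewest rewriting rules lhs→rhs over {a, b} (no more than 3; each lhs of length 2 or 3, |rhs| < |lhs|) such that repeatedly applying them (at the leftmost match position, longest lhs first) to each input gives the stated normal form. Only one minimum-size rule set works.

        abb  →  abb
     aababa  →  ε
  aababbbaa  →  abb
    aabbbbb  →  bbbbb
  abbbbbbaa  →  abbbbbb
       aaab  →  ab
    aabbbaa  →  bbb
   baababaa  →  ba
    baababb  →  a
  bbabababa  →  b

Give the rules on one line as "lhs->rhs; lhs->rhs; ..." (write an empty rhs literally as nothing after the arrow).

aa->; bab->a

  | abb
  | aababa => baba => aa => ε
  | aababbbaa => babbbaa => abbaa => abb
  | aabbbbb => bbbbb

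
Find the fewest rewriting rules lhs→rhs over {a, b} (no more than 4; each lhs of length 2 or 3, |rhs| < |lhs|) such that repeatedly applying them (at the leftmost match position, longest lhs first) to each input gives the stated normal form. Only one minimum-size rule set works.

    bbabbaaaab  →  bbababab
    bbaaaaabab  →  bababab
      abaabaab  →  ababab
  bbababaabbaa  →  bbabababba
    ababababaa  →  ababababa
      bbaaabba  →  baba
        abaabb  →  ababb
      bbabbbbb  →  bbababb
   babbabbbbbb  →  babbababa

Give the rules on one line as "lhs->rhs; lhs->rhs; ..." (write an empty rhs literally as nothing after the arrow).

  | bbabbaaaab => bbabbbbab => bbababab
  | bbaaaaabab => bbbbaabab => babaabab => bababab
  | abaabaab => ababaab => ababab
  | bbababaabbaa => bbabababbaa => bbabababba

aa->a; aaa->bb; bbb->ba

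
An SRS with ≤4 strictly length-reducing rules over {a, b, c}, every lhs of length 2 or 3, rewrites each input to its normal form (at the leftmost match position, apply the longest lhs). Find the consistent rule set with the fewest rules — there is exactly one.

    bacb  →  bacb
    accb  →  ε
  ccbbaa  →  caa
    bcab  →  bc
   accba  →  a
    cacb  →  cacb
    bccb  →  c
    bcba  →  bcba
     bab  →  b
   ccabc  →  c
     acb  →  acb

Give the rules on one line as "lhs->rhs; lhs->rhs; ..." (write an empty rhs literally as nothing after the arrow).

ab->; bb->c; cc->

  | bacb
  | accb => ab => ε
  | ccbbaa => bbaa => caa
  | bcab => bc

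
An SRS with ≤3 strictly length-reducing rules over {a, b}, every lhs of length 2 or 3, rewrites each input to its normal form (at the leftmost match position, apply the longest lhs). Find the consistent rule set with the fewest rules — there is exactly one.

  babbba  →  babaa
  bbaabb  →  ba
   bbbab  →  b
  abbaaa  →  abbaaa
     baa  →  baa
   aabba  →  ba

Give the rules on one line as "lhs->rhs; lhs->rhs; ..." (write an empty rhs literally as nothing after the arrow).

aab->; bbb->ba

  | babbba => babaa
  | bbaabb => bbb => ba
  | bbbab => baab => b
  | abbaaa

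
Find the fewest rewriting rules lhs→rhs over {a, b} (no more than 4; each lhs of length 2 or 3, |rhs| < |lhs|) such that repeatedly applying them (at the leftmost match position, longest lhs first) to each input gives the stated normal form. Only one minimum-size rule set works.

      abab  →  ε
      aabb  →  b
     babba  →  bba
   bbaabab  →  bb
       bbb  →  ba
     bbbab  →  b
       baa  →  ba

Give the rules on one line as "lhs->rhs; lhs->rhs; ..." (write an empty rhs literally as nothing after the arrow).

  | abab => ab => ε
  | aabb => abb => b
  | babba => bba
  | bbaabab => bbabab => bbab => bb

aa->a; ab->; bbb->ba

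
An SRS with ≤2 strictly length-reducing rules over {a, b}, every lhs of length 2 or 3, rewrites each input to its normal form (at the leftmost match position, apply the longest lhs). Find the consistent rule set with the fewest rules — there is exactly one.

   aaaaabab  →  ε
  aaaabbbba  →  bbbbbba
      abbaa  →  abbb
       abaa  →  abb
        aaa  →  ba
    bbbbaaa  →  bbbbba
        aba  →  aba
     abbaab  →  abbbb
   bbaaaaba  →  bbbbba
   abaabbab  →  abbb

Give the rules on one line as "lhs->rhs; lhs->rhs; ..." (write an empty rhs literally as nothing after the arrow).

aa->b; bab->

  | aaaaabab => baaabab => bbabab => bab => ε
  | aaaabbbba => baabbbba => bbbbbba
  | abbaa => abbb
  | abaa => abb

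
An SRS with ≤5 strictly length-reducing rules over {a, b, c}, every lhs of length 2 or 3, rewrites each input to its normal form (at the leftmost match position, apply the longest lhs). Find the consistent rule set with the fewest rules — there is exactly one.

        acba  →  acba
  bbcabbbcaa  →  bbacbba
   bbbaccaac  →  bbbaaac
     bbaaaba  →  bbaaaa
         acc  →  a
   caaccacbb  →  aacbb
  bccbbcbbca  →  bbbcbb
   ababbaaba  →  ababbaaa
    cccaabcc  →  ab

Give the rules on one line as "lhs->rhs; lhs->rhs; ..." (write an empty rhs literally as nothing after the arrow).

aab->aa; ca->; cab->ac; cc->

  | acba
  | bbcabbbcaa => bbacbbcaa => bbacbba
  | bbbaccaac => bbbaaac
  | bbaaaba => bbaaaa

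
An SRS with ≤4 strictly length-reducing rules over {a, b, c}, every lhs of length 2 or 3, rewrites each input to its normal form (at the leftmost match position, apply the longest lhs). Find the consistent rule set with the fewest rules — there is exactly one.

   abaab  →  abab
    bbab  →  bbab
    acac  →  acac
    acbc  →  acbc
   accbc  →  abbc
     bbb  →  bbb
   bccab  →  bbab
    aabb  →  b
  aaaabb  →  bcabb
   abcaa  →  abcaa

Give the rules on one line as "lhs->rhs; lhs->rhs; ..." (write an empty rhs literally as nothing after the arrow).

  | abaab => abab
  | bbab
  | acac
  | acbc

aaa->bc; aab->; baa->ba; cc->b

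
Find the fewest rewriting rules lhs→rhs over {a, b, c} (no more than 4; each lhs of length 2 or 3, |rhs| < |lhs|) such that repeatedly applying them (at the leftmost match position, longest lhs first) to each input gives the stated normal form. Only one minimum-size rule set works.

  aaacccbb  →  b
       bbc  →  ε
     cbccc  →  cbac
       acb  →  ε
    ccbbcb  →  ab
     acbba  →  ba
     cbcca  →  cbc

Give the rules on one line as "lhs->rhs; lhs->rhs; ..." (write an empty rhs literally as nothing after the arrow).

  | aaacccbb => cacccbb => caacbb => cccbb => acbb => b
  | bbc => ε
  | cbccc => cbac
  | acb => ε

aa->c; acb->; bbc->; cc->a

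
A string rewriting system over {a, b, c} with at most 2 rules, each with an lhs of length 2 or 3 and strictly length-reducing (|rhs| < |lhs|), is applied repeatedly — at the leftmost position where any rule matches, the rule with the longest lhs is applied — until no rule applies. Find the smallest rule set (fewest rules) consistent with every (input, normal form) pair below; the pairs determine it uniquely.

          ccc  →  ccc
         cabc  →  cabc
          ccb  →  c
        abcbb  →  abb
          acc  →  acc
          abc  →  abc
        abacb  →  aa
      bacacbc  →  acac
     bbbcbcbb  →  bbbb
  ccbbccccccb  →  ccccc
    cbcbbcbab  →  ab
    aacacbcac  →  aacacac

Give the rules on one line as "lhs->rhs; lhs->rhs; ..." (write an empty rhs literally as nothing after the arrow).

  | ccc
  | cabc
  | ccb => c
  | abcbb => abb

ba->a; cb->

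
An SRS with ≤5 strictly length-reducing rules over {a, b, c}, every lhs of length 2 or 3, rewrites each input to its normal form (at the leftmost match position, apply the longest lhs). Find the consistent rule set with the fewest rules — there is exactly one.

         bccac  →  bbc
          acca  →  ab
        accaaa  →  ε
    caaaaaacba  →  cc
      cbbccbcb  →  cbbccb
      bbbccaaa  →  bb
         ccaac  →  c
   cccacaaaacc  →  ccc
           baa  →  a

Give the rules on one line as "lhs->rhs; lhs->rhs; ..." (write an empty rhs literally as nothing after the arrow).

aa->; ba->; cbc->c; cca->b

  | bccac => bbc
  | acca => ab
  | accaaa => abaa => aa => ε
  | caaaaaacba => caaaacba => caacba => ccba => cc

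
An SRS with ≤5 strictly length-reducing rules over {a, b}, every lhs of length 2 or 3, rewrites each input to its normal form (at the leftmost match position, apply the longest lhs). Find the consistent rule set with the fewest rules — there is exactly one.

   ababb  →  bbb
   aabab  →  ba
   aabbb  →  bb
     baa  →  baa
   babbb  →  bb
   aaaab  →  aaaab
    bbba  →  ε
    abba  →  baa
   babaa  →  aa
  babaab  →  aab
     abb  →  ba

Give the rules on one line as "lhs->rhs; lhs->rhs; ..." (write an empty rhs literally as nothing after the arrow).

aba->b; abb->ba; bab->; bba->ab

  | ababb => bbb
  | aabab => abb => ba
  | aabbb => abab => bb
  | baa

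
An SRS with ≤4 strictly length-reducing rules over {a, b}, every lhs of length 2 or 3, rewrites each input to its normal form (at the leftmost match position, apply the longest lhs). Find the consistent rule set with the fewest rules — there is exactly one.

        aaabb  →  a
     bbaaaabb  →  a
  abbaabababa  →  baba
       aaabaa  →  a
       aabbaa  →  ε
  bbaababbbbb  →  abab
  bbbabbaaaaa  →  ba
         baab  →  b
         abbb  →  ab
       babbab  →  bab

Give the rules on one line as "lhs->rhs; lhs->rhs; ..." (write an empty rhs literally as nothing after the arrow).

  | aaabb => abb => a
  | bbaaaabb => aaabb => abb => a
  | abbaabababa => aabababa => bbababa => baba
  | aaabaa => abaa => abb => a

aa->b; aaa->a; bb->; bba->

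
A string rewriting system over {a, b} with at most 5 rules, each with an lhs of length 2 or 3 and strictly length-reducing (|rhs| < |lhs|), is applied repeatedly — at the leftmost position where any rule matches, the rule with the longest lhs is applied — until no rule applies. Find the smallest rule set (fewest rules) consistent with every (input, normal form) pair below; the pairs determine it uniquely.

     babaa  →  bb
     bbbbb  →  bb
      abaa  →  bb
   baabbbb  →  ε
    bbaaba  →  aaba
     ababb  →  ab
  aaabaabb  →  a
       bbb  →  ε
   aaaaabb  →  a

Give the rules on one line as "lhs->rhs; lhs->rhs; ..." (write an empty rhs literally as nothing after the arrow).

  | babaa => baaa => aaa => bb
  | bbbbb => bb
  | abaa => aaa => bb
  | baabbbb => aabbbb => abb => ε

aaa->bb; abb->; baa->aa; bbb->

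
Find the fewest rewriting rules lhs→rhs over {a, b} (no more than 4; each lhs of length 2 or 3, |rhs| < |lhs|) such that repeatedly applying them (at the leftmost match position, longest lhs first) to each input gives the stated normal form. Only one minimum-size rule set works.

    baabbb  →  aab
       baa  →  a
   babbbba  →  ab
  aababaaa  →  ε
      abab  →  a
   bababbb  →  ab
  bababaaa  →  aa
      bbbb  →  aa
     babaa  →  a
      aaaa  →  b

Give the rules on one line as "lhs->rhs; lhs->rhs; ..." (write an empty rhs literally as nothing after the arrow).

aaa->ab; aba->b; ba->; bb->a

  | baabbb => abbb => aab
  | baa => a
  | babbbba => bbbba => abba => aaa => ab
  | aababaaa => abbaaa => aaaaa => abaa => ba => ε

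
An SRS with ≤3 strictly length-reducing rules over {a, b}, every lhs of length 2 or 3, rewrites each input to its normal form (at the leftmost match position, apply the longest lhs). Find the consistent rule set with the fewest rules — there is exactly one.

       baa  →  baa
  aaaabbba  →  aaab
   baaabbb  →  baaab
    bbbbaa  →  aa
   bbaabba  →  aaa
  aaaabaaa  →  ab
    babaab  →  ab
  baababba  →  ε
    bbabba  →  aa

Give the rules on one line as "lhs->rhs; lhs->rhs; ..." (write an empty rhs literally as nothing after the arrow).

  | baa
  | aaaabbba => aaaaba => aaab
  | baaabbb => baaab
  | bbbbaa => bbaa => aa

aba->b; bb->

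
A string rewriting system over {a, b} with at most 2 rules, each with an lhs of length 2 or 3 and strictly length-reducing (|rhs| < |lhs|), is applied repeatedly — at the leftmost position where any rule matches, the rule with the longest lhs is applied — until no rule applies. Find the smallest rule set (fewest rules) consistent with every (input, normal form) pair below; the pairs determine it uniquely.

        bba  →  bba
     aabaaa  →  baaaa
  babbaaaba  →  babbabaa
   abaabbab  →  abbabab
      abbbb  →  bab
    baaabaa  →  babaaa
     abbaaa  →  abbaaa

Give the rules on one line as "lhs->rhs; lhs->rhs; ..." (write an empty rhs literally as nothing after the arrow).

aab->ba; bbb->ab

  | bba
  | aabaaa => baaaa
  | babbaaaba => babbabaa
  | abaabbab => abbabab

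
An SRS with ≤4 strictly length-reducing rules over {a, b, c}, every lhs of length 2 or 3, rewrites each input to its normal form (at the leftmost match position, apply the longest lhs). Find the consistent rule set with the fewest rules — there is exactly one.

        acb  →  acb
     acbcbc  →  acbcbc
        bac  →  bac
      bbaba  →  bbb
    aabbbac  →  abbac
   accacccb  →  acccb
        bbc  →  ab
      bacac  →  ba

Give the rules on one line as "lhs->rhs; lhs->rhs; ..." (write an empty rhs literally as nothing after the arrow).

  | acb
  | acbcbc
  | bac
  | bbaba => bbb

aab->a; aba->b; bbc->ab; cac->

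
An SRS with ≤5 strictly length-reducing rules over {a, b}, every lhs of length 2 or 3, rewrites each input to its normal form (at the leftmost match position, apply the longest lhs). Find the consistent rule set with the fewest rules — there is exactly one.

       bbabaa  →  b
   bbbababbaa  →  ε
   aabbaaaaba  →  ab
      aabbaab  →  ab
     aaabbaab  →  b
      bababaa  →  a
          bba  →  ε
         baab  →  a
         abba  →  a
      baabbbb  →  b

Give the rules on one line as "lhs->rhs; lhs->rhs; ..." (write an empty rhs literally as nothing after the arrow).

  | bbabaa => aabaa => baa => b
  | bbbababbaa => abababbaa => abbabbaa => aaabbaa => abbaa => aaaa => aa => ε
  | aabbaaaaba => bbaaaaba => aaaaaba => aaaba => aba => ab
  | aabbaab => bbaab => aaab => ab

aa->; aba->ab; bab->ba; bb->a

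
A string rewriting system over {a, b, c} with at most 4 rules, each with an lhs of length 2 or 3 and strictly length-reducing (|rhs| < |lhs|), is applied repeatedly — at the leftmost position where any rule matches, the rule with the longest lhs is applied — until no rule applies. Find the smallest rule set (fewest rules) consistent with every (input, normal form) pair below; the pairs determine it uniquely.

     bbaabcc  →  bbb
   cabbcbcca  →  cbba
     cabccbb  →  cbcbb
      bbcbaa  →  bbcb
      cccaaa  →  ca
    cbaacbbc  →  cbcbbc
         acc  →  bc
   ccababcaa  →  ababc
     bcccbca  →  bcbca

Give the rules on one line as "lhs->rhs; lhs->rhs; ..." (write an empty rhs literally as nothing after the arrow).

  | bbaabcc => bbbcc => bbb
  | cabbcbcca => cabcbcca => cacbcca => cbbcca => cbba
  | cabccbb => caccbb => cbcbb
  | bbcbaa => bbcb

aa->; ac->b; cab->ca; cc->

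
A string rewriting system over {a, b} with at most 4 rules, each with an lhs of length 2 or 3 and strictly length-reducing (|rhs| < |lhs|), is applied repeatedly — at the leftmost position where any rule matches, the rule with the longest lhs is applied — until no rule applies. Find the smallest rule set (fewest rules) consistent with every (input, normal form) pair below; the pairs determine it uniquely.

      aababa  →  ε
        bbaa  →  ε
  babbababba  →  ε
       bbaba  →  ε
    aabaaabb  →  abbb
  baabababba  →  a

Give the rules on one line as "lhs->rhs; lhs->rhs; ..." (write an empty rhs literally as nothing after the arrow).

  | aababa => baba => aba => aa => ε
  | bbaa => baa => aa => ε
  | babbababba => abbababba => abababba => aababba => babba => abba => aba => aa => ε
  | bbaba => baba => aba => aa => ε

aa->; aaa->ab; ba->a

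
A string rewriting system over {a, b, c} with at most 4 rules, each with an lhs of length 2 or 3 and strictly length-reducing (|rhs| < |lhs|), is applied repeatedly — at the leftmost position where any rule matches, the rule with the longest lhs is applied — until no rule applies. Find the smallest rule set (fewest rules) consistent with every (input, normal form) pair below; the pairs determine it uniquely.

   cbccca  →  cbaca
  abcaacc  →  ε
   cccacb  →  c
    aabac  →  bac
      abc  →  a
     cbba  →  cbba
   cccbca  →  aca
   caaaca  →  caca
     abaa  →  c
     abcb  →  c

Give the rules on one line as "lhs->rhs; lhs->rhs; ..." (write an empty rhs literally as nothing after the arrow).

  | cbccca => cbaca
  | abcaacc => ccaacc => aaacc => acc => aa => ε
  | cccacb => acacb => accc => aac => c
  | aabac => bac

aa->; ab->c; acb->cc; cc->a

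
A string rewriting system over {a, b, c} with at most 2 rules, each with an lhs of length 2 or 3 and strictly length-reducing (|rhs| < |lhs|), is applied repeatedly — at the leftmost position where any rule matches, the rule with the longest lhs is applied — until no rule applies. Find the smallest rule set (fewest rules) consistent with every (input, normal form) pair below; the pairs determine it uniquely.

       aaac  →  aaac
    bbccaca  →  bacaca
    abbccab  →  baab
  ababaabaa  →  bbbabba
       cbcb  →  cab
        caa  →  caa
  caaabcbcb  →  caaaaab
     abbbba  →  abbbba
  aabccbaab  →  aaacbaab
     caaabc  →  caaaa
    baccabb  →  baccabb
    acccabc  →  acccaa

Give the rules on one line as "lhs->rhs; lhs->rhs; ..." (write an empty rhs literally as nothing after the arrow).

  | aaac
  | bbccaca => bacaca
  | abbccab => abacab => bbcab => baab
  | ababaabaa => bbbaabaa => bbbabba

aba->bb; bc->a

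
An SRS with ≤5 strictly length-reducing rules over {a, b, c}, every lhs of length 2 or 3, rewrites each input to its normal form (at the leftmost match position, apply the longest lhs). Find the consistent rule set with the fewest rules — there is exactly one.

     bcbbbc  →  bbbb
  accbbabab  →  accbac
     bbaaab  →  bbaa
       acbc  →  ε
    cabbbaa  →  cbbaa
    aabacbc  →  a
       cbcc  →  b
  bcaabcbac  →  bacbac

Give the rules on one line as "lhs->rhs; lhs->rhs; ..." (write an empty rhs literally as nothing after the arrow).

ab->; bab->ac; bc->b; cbc->b

  | bcbbbc => bbbbc => bbbb
  | accbbabab => accbacab => accbac
  | bbaaab => bbaa
  | acbc => ab => ε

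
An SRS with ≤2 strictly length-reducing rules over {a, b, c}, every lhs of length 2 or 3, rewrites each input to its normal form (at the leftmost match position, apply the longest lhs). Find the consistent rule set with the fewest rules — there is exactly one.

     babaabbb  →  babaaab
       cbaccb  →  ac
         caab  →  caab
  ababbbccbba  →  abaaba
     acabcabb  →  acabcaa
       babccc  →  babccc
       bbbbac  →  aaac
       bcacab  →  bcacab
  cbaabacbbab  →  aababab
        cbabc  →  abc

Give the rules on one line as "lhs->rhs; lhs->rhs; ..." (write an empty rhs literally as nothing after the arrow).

  | babaabbb => babaaab
  | cbaccb => accb => ac
  | caab
  | ababbbccbba => abaabccbba => abaabcba => abaaba

bb->a; cb->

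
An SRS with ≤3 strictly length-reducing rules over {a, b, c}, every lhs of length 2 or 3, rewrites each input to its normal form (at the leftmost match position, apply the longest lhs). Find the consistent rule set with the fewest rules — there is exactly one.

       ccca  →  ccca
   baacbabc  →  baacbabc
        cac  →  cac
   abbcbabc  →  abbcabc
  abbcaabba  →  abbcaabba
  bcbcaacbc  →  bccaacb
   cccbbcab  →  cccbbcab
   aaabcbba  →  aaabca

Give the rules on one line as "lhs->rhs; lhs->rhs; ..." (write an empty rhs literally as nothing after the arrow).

  | ccca
  | baacbabc
  | cac
  | abbcbabc => abbcabc

bcb->bc; cbc->cb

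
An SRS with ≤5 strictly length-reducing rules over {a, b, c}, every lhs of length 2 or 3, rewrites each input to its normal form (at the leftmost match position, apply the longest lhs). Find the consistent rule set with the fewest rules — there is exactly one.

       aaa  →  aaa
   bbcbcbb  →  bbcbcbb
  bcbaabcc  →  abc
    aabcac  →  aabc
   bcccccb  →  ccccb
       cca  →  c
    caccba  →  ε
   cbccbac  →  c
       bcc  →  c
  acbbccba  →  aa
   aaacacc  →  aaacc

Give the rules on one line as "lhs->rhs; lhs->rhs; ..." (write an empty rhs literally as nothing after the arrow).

  | aaa
  | bbcbcbb
  | bcbaabcc => baabcc => abbcc => abc
  | aabcac => aabc

baa->ab; bcc->c; ca->; cba->a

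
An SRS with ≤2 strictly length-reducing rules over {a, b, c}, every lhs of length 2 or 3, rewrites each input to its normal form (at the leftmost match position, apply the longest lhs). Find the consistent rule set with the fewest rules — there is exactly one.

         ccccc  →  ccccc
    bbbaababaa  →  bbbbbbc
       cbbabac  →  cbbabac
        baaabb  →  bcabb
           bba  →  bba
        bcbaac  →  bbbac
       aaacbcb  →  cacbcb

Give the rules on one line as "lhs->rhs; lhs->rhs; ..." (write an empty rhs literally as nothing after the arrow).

  | ccccc
  | bbbaababaa => bbbcbabaa => bbbbbbaa => bbbbbbc
  | cbbabac
  | baaabb => bcabb

aa->c; cba->bb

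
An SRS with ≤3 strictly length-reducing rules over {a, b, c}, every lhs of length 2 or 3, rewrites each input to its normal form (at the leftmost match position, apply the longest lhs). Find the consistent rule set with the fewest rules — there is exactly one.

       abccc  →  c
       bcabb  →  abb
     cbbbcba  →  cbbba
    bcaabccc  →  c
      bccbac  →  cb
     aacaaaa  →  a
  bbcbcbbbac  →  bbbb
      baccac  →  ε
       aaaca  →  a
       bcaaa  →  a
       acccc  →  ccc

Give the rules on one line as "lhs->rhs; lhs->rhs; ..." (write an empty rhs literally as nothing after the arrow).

  | abccc => acc => c
  | bcabb => abb
  | cbbbcba => cbbba
  | bcaabccc => aabccc => abccc => acc => c

aa->a; ac->; bc->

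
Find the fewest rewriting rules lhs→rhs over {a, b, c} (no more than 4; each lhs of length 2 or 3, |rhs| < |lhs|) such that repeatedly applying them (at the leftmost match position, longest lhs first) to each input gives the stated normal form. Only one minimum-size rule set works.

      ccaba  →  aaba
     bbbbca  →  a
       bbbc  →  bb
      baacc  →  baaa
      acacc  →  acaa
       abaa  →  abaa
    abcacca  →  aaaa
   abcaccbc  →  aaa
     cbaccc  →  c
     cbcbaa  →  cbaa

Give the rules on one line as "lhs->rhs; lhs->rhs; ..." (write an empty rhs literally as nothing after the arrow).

  | ccaba => aaba
  | bbbbca => bbba => bca => a
  | bbbc => bb
  | baacc => baaa

bac->bb; bba->ca; bc->; cc->a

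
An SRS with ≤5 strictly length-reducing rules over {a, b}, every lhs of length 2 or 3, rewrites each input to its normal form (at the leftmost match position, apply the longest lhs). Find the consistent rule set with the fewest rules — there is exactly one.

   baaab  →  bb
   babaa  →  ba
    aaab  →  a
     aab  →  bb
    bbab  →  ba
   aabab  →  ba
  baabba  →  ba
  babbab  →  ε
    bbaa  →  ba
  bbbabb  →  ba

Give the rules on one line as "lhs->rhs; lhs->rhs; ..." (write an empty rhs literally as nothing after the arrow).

aa->b; ab->; baa->a; bab->a

  | baaab => aab => bb
  | babaa => aaa => ba
  | aaab => bab => a
  | aab => bb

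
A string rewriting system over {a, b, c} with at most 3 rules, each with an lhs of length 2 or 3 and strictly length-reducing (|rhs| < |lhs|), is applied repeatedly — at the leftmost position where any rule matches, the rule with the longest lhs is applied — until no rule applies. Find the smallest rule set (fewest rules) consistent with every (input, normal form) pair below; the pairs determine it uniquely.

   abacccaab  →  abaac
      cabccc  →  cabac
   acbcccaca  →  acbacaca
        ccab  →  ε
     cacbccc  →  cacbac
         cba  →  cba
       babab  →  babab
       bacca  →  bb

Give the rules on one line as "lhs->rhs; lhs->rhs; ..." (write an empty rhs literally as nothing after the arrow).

  | abacccaab => abaacaab => abaac
  | cabccc => cabac
  | acbcccaca => acbacaca
  | ccab => aab => ε

aaa->b; aab->; cc->a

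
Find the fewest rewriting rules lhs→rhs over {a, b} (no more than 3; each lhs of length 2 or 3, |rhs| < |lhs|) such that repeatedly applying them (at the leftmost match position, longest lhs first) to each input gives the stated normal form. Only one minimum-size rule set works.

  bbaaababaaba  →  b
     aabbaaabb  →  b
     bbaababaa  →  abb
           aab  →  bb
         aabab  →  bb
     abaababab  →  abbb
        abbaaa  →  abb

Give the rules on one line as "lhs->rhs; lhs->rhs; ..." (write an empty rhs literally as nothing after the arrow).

aa->b; bab->; bba->b

  | bbaaababaaba => baababaaba => bbbabaaba => bbbaaba => bbaba => bba => b
  | aabbaaabb => bbbaaabb => bbaabb => babb => b
  | bbaababaa => bababaa => abaa => abb
  | aab => bb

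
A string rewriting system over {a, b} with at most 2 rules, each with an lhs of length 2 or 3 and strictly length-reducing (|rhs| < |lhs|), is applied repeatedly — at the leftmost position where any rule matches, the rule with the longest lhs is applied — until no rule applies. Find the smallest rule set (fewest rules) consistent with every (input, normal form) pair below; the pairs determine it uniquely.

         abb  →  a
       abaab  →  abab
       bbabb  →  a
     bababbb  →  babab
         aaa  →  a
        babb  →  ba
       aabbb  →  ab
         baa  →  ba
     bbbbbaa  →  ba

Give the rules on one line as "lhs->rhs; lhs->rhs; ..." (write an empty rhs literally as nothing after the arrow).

  | abb => a
  | abaab => abab
  | bbabb => abb => a
  | bababbb => babab

aa->a; bb->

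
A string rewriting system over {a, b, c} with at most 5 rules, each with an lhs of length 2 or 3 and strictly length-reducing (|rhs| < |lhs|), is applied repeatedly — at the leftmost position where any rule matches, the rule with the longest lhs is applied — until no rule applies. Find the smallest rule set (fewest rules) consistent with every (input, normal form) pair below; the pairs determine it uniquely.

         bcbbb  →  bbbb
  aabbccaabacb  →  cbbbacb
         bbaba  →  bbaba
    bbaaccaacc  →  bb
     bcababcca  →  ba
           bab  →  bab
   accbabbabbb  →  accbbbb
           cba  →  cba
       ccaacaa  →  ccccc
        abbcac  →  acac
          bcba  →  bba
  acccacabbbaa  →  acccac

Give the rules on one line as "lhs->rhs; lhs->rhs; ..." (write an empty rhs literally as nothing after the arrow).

  | bcbbb => bbbb
  | aabbccaabacb => cbbccaabacb => cbbcaabacb => cbbaabacb => cbbcbacb => cbbbacb
  | bbaba
  | bbaaccaacc => bbcccaacc => bbccaacc => bbcaacc => bbaacc => bbccc => bbcc => bbc => bb

aa->c; abb->a; abc->; bc->b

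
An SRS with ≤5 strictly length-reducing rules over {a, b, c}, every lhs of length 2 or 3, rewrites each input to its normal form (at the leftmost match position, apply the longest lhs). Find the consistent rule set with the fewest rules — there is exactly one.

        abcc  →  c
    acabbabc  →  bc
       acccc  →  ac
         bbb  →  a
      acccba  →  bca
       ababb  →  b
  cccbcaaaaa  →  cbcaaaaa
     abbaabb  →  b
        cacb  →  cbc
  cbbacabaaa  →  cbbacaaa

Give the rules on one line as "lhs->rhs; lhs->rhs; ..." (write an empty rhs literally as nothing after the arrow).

ab->; acb->bc; bbb->a; cc->c

  | abcc => cc => c
  | acabbabc => acbabc => bcabc => bcc => bc
  | acccc => accc => acc => ac
  | bbb => a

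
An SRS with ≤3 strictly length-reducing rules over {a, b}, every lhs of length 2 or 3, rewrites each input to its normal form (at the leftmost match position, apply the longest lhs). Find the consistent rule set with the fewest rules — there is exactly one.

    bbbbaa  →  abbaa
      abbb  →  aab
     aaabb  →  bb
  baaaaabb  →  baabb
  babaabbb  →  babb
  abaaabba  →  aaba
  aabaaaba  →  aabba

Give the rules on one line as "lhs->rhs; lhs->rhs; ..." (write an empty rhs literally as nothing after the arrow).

  | bbbbaa => abbaa
  | abbb => aab
  | aaabb => bb
  | baaaaabb => baabb

aaa->; bbb->ab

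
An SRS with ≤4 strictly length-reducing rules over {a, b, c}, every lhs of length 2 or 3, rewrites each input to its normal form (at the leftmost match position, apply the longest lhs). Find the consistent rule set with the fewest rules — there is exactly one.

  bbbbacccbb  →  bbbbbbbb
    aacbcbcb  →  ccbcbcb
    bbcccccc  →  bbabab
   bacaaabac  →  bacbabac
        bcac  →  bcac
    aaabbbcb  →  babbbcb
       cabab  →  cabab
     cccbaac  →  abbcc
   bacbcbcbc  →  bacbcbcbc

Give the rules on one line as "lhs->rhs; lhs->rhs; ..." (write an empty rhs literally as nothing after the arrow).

aa->b; aac->cc; ccc->ab

  | bbbbacccbb => bbbbaabbb => bbbbbbbb
  | aacbcbcb => ccbcbcb
  | bbcccccc => bbabccc => bbabab
  | bacaaabac => bacbabac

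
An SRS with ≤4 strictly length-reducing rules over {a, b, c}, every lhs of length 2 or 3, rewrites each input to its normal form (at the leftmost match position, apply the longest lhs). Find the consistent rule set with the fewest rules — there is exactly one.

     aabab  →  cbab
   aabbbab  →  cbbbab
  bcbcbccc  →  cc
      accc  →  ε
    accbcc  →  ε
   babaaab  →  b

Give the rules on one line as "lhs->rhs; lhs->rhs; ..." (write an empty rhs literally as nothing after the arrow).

aa->c; acc->b; bc->

  | aabab => cbab
  | aabbbab => cbbbab
  | bcbcbccc => bcbccc => bccc => cc
  | accc => bc => ε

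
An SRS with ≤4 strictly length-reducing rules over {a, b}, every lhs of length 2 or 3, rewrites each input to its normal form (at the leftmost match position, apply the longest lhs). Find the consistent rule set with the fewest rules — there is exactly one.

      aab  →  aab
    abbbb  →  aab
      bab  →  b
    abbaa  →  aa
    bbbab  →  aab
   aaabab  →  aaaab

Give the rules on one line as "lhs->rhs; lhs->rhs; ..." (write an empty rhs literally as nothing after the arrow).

  | aab
  | abbbb => aab
  | bab => b
  | abbaa => aba => aa

aba->aa; ba->; bbb->a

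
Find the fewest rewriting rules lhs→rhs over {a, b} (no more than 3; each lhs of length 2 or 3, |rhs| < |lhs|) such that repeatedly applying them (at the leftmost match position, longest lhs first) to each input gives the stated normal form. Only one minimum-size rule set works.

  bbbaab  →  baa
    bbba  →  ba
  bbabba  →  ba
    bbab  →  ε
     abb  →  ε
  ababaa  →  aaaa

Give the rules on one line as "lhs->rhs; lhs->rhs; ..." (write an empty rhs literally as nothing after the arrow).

  | bbbaab => babab => baab => baa
  | bbba => bab => ba
  | bbabba => abbba => ba
  | bbab => abb => ε

ab->a; abb->; bba->ab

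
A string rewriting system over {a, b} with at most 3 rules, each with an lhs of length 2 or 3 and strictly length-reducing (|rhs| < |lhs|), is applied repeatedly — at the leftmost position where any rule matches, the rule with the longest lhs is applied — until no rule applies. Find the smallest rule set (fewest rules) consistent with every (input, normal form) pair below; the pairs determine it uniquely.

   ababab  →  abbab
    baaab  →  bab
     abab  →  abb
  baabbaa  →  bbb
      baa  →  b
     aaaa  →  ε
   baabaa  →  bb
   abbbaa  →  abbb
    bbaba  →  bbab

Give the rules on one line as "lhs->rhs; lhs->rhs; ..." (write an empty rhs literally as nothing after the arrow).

aa->; aba->ab

  | ababab => abbab
  | baaab => bab
  | abab => abb
  | baabbaa => bbbaa => bbb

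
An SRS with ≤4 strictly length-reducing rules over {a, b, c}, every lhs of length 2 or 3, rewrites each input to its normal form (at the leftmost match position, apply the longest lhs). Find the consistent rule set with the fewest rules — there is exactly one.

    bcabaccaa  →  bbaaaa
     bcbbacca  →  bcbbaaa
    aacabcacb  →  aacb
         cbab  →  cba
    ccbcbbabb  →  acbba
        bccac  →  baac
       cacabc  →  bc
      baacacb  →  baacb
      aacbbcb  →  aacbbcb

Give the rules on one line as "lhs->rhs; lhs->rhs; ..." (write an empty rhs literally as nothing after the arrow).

ab->a; ca->; cc->a

  | bcabaccaa => bbaccaa => bbaaaa
  | bcbbacca => bcbbaaa
  | aacabcacb => aabcacb => aacacb => aacb
  | cbab => cba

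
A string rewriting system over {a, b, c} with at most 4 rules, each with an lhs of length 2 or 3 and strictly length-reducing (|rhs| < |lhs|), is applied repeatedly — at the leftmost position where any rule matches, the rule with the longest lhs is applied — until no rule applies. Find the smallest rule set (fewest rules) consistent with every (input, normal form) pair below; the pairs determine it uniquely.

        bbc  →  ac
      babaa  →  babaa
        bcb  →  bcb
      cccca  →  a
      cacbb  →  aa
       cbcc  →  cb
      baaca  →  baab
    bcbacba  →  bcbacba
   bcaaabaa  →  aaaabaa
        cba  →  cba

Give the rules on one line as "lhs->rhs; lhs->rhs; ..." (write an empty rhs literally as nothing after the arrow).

bb->a; bca->aa; ca->b; cc->

  | bbc => ac
  | babaa
  | bcb
  | cccca => cca => a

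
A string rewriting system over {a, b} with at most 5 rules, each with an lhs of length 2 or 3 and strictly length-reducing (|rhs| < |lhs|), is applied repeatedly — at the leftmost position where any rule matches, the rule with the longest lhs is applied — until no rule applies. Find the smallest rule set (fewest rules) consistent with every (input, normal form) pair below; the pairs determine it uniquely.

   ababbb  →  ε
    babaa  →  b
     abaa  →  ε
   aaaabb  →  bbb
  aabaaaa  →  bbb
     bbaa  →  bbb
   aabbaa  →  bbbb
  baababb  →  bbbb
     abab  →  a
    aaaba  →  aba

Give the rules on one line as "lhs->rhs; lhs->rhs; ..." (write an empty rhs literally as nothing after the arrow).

aa->b; aaa->a; abb->; bab->aa

  | ababbb => aaabb => abb => ε
  | babaa => aaaa => aa => b
  | abaa => abb => ε
  | aaaabb => aabb => bbb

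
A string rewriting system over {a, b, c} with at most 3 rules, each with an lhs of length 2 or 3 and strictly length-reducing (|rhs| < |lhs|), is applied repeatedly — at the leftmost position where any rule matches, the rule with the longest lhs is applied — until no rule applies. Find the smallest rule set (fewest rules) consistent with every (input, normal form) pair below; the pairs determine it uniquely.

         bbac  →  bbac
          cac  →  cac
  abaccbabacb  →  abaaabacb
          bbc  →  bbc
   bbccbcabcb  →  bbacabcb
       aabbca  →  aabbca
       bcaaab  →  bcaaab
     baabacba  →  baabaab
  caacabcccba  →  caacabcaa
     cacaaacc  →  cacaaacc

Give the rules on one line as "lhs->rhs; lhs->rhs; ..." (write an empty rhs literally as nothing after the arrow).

cba->ab; ccb->a

  | bbac
  | cac
  | abaccbabacb => abaaabacb
  | bbc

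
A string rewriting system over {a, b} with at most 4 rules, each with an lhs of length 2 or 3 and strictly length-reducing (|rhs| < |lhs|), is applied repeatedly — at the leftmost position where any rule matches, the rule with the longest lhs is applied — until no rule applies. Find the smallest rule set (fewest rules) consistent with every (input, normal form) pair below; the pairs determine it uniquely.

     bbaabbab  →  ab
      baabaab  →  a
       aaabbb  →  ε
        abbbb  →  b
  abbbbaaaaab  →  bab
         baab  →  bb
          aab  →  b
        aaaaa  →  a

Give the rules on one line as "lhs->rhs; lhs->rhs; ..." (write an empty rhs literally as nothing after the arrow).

  | bbaabbab => bbbbab => abab => ab
  | baabaab => bbaab => bbb => a
  | aaabbb => abbb => aa => ε
  | abbbb => aab => b

aa->; aba->a; bbb->a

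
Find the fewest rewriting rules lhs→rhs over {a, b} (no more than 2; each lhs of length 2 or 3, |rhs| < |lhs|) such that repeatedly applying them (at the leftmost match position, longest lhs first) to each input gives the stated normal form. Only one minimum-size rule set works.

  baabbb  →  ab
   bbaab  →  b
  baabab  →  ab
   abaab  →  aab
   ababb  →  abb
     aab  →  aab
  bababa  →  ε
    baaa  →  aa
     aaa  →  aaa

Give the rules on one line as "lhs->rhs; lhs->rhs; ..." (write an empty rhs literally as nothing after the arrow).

ba->; bbb->b

  | baabbb => abbb => ab
  | bbaab => bab => b
  | baabab => abab => ab
  | abaab => aab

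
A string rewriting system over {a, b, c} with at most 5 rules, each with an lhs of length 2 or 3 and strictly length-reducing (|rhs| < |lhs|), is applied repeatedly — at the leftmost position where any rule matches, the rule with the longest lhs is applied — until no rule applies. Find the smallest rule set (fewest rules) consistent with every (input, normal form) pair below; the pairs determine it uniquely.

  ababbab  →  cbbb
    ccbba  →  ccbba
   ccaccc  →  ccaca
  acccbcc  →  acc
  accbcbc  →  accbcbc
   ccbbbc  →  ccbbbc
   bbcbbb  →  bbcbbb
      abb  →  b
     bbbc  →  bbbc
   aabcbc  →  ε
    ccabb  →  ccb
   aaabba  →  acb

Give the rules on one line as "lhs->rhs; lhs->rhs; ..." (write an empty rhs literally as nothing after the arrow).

  | ababbab => cbbbab => cbbb
  | ccbba
  | ccaccc => ccaca
  | acccbcc => acabcc => acc

ab->; aba->cb; abc->; ccc->ca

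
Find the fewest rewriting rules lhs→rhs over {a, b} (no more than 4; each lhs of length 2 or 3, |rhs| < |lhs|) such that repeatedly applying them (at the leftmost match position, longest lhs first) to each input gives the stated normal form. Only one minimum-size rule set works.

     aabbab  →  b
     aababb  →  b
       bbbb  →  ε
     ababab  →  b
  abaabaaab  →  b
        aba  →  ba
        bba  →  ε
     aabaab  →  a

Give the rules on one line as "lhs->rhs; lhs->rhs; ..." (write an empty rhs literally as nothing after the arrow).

  | aabbab => bbab => aab => b
  | aababb => babb => baa => b
  | bbbb => abb => aa => ε
  | ababab => babab => bbab => aab => b

aa->; aba->ba; bb->a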